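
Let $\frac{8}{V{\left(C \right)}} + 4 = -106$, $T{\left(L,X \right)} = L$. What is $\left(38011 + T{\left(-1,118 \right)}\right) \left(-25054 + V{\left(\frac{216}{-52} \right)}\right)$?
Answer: $- \frac{10475358348}{11} \approx -9.5231 \cdot 10^{8}$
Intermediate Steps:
$V{\left(C \right)} = - \frac{4}{55}$ ($V{\left(C \right)} = \frac{8}{-4 - 106} = \frac{8}{-110} = 8 \left(- \frac{1}{110}\right) = - \frac{4}{55}$)
$\left(38011 + T{\left(-1,118 \right)}\right) \left(-25054 + V{\left(\frac{216}{-52} \right)}\right) = \left(38011 - 1\right) \left(-25054 - \frac{4}{55}\right) = 38010 \left(- \frac{1377974}{55}\right) = - \frac{10475358348}{11}$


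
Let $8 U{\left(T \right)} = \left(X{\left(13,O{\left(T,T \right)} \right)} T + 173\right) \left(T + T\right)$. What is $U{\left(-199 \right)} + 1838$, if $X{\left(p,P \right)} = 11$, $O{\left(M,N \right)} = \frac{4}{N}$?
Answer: $102134$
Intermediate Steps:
$U{\left(T \right)} = \frac{T \left(173 + 11 T\right)}{4}$ ($U{\left(T \right)} = \frac{\left(11 T + 173\right) \left(T + T\right)}{8} = \frac{\left(173 + 11 T\right) 2 T}{8} = \frac{2 T \left(173 + 11 T\right)}{8} = \frac{T \left(173 + 11 T\right)}{4}$)
$U{\left(-199 \right)} + 1838 = \frac{1}{4} \left(-199\right) \left(173 + 11 \left(-199\right)\right) + 1838 = \frac{1}{4} \left(-199\right) \left(173 - 2189\right) + 1838 = \frac{1}{4} \left(-199\right) \left(-2016\right) + 1838 = 100296 + 1838 = 102134$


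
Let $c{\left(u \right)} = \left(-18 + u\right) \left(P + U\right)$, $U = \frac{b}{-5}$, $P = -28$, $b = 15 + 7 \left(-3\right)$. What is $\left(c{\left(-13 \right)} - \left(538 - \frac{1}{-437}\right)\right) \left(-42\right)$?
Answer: $- \frac{26870046}{2185} \approx -12298.0$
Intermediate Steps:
$b = -6$ ($b = 15 - 21 = -6$)
$U = \frac{6}{5}$ ($U = - \frac{6}{-5} = \left(-6\right) \left(- \frac{1}{5}\right) = \frac{6}{5} \approx 1.2$)
$c{\left(u \right)} = \frac{2412}{5} - \frac{134 u}{5}$ ($c{\left(u \right)} = \left(-18 + u\right) \left(-28 + \frac{6}{5}\right) = \left(-18 + u\right) \left(- \frac{134}{5}\right) = \frac{2412}{5} - \frac{134 u}{5}$)
$\left(c{\left(-13 \right)} - \left(538 - \frac{1}{-437}\right)\right) \left(-42\right) = \left(\left(\frac{2412}{5} - - \frac{1742}{5}\right) - \left(538 - \frac{1}{-437}\right)\right) \left(-42\right) = \left(\left(\frac{2412}{5} + \frac{1742}{5}\right) - \left(538 - - \frac{1}{437}\right)\right) \left(-42\right) = \left(\frac{4154}{5} - \left(538 + \frac{1}{437}\right)\right) \left(-42\right) = \left(\frac{4154}{5} - \frac{235107}{437}\right) \left(-42\right) = \frac{639763}{2185} \left(-42\right) = - \frac{26870046}{2185}$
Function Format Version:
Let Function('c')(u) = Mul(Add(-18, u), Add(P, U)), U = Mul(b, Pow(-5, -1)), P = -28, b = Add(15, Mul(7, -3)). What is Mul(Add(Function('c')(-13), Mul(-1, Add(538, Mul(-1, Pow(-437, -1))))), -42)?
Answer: Rational(-26870046, 2185) ≈ -12298.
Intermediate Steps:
b = -6 (b = Add(15, -21) = -6)
U = Rational(6, 5) (U = Mul(-6, Pow(-5, -1)) = Mul(-6, Rational(-1, 5)) = Rational(6, 5) ≈ 1.2000)
Function('c')(u) = Add(Rational(2412, 5), Mul(Rational(-134, 5), u)) (Function('c')(u) = Mul(Add(-18, u), Add(-28, Rational(6, 5))) = Mul(Add(-18, u), Rational(-134, 5)) = Add(Rational(2412, 5), Mul(Rational(-134, 5), u)))
Mul(Add(Function('c')(-13), Mul(-1, Add(538, Mul(-1, Pow(-437, -1))))), -42) = Mul(Add(Add(Rational(2412, 5), Mul(Rational(-134, 5), -13)), Mul(-1, Add(538, Mul(-1, Pow(-437, -1))))), -42) = Mul(Add(Add(Rational(2412, 5), Rational(1742, 5)), Mul(-1, Add(538, Mul(-1, Rational(-1, 437))))), -42) = Mul(Add(Rational(4154, 5), Mul(-1, Add(538, Rational(1, 437)))), -42) = Mul(Add(Rational(4154, 5), Mul(-1, Rational(235107, 437))), -42) = Mul(Add(Rational(4154, 5), Rational(-235107, 437)), -42) = Mul(Rational(639763, 2185), -42) = Rational(-26870046, 2185)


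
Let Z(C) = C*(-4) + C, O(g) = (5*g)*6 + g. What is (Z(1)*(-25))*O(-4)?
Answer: -9300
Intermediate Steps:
O(g) = 31*g (O(g) = 30*g + g = 31*g)
Z(C) = -3*C (Z(C) = -4*C + C = -3*C)
(Z(1)*(-25))*O(-4) = (-3*1*(-25))*(31*(-4)) = -3*(-25)*(-124) = 75*(-124) = -9300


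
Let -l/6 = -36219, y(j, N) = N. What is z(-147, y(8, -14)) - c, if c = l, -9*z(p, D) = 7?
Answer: -1955833/9 ≈ -2.1731e+5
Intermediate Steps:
l = 217314 (l = -6*(-36219) = 217314)
z(p, D) = -7/9 (z(p, D) = -⅑*7 = -7/9)
c = 217314
z(-147, y(8, -14)) - c = -7/9 - 1*217314 = -7/9 - 217314 = -1955833/9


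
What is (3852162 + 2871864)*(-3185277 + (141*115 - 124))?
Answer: -21309689062836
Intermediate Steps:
(3852162 + 2871864)*(-3185277 + (141*115 - 124)) = 6724026*(-3185277 + (16215 - 124)) = 6724026*(-3185277 + 16091) = 6724026*(-3169186) = -21309689062836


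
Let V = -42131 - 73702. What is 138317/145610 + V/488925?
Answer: 3384013073/4746157950 ≈ 0.71300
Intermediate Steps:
V = -115833
138317/145610 + V/488925 = 138317/145610 - 115833/488925 = 138317*(1/145610) - 115833*1/488925 = 138317/145610 - 38611/162975 = 3384013073/4746157950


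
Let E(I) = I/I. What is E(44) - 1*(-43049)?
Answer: 43050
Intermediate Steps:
E(I) = 1
E(44) - 1*(-43049) = 1 - 1*(-43049) = 1 + 43049 = 43050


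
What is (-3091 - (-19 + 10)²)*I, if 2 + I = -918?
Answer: 2918240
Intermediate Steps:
I = -920 (I = -2 - 918 = -920)
(-3091 - (-19 + 10)²)*I = (-3091 - (-19 + 10)²)*(-920) = (-3091 - 1*(-9)²)*(-920) = (-3091 - 1*81)*(-920) = (-3091 - 81)*(-920) = -3172*(-920) = 2918240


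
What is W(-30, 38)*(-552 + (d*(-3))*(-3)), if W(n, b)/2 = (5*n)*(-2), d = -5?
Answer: -358200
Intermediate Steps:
W(n, b) = -20*n (W(n, b) = 2*((5*n)*(-2)) = 2*(-10*n) = -20*n)
W(-30, 38)*(-552 + (d*(-3))*(-3)) = (-20*(-30))*(-552 - 5*(-3)*(-3)) = 600*(-552 + 15*(-3)) = 600*(-552 - 45) = 600*(-597) = -358200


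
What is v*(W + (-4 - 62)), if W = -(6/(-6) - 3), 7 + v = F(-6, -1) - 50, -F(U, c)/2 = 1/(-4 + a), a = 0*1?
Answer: 3503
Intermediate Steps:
a = 0
F(U, c) = ½ (F(U, c) = -2/(-4 + 0) = -2/(-4) = -2*(-¼) = ½)
v = -113/2 (v = -7 + (½ - 50) = -7 - 99/2 = -113/2 ≈ -56.500)
W = 4 (W = -(6*(-⅙) - 3) = -(-1 - 3) = -1*(-4) = 4)
v*(W + (-4 - 62)) = -113*(4 + (-4 - 62))/2 = -113*(4 - 66)/2 = -113/2*(-62) = 3503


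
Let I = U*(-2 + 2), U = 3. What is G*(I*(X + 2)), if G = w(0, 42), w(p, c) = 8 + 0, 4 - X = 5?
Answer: 0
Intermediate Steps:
I = 0 (I = 3*(-2 + 2) = 3*0 = 0)
X = -1 (X = 4 - 1*5 = 4 - 5 = -1)
w(p, c) = 8
G = 8
G*(I*(X + 2)) = 8*(0*(-1 + 2)) = 8*(0*1) = 8*0 = 0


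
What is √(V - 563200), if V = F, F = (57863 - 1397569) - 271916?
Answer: I*√2174822 ≈ 1474.7*I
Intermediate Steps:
F = -1611622 (F = -1339706 - 271916 = -1611622)
V = -1611622
√(V - 563200) = √(-1611622 - 563200) = √(-2174822) = I*√2174822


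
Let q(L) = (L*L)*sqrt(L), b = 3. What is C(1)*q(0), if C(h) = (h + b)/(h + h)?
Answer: 0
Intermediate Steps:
C(h) = (3 + h)/(2*h) (C(h) = (h + 3)/(h + h) = (3 + h)/((2*h)) = (3 + h)*(1/(2*h)) = (3 + h)/(2*h))
q(L) = L**(5/2) (q(L) = L**2*sqrt(L) = L**(5/2))
C(1)*q(0) = ((1/2)*(3 + 1)/1)*0**(5/2) = ((1/2)*1*4)*0 = 2*0 = 0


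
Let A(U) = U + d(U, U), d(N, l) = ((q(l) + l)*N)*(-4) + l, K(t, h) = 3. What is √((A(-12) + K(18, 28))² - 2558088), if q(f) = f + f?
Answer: 3*√55657 ≈ 707.75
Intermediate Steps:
q(f) = 2*f
d(N, l) = l - 12*N*l (d(N, l) = ((2*l + l)*N)*(-4) + l = ((3*l)*N)*(-4) + l = (3*N*l)*(-4) + l = -12*N*l + l = l - 12*N*l)
A(U) = U + U*(1 - 12*U)
√((A(-12) + K(18, 28))² - 2558088) = √((2*(-12)*(1 - 6*(-12)) + 3)² - 2558088) = √((2*(-12)*(1 + 72) + 3)² - 2558088) = √((2*(-12)*73 + 3)² - 2558088) = √((-1752 + 3)² - 2558088) = √((-1749)² - 2558088) = √(3059001 - 2558088) = √500913 = 3*√55657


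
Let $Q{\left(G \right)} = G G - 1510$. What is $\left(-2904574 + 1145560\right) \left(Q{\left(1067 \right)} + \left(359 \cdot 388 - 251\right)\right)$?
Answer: $-2244537044280$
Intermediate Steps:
$Q{\left(G \right)} = -1510 + G^{2}$ ($Q{\left(G \right)} = G^{2} - 1510 = -1510 + G^{2}$)
$\left(-2904574 + 1145560\right) \left(Q{\left(1067 \right)} + \left(359 \cdot 388 - 251\right)\right) = \left(-2904574 + 1145560\right) \left(\left(-1510 + 1067^{2}\right) + \left(359 \cdot 388 - 251\right)\right) = - 1759014 \left(\left(-1510 + 1138489\right) + \left(139292 - 251\right)\right) = - 1759014 \left(1136979 + 139041\right) = \left(-1759014\right) 1276020 = -2244537044280$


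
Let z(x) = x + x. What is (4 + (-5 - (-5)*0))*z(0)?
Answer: 0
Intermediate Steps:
z(x) = 2*x
(4 + (-5 - (-5)*0))*z(0) = (4 + (-5 - (-5)*0))*(2*0) = (4 + (-5 - 1*0))*0 = (4 + (-5 + 0))*0 = (4 - 5)*0 = -1*0 = 0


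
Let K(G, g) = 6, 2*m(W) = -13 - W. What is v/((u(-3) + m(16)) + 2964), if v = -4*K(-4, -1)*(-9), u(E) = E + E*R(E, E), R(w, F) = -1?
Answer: 432/5899 ≈ 0.073233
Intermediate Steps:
m(W) = -13/2 - W/2 (m(W) = (-13 - W)/2 = -13/2 - W/2)
u(E) = 0 (u(E) = E + E*(-1) = E - E = 0)
v = 216 (v = -4*6*(-9) = -24*(-9) = 216)
v/((u(-3) + m(16)) + 2964) = 216/((0 + (-13/2 - ½*16)) + 2964) = 216/((0 + (-13/2 - 8)) + 2964) = 216/((0 - 29/2) + 2964) = 216/(-29/2 + 2964) = 216/(5899/2) = 216*(2/5899) = 432/5899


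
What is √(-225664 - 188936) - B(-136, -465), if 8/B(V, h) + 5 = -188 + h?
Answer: 4/329 + 10*I*√4146 ≈ 0.012158 + 643.89*I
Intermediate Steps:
B(V, h) = 8/(-193 + h) (B(V, h) = 8/(-5 + (-188 + h)) = 8/(-193 + h))
√(-225664 - 188936) - B(-136, -465) = √(-225664 - 188936) - 8/(-193 - 465) = √(-414600) - 8/(-658) = 10*I*√4146 - 8*(-1)/658 = 10*I*√4146 - 1*(-4/329) = 10*I*√4146 + 4/329 = 4/329 + 10*I*√4146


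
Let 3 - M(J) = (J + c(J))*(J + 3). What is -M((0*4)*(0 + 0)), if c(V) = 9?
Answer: 24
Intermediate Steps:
M(J) = 3 - (3 + J)*(9 + J) (M(J) = 3 - (J + 9)*(J + 3) = 3 - (9 + J)*(3 + J) = 3 - (3 + J)*(9 + J))
-M((0*4)*(0 + 0)) = -(-24 - ((0*4)*(0 + 0))**2 - 12*0*4*(0 + 0)) = -(-24 - (0*0)**2 - 0*0) = -(-24 - 1*0**2 - 12*0) = -(-24 - 1*0 + 0) = -(-24 + 0 + 0) = -1*(-24) = 24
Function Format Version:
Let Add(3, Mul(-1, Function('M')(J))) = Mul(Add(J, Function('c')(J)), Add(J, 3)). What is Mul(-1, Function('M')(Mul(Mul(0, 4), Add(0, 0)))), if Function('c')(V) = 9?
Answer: 24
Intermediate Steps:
Function('M')(J) = Add(3, Mul(-1, Add(3, J), Add(9, J))) (Function('M')(J) = Add(3, Mul(-1, Mul(Add(J, 9), Add(J, 3)))) = Add(3, Mul(-1, Mul(Add(9, J), Add(3, J)))) = Add(3, Mul(-1, Mul(Add(3, J), Add(9, J)))) = Add(3, Mul(-1, Add(3, J), Add(9, J))))
Mul(-1, Function('M')(Mul(Mul(0, 4), Add(0, 0)))) = Mul(-1, Add(-24, Mul(-1, Pow(Mul(Mul(0, 4), Add(0, 0)), 2)), Mul(-12, Mul(Mul(0, 4), Add(0, 0))))) = Mul(-1, Add(-24, Mul(-1, Pow(Mul(0, 0), 2)), Mul(-12, Mul(0, 0)))) = Mul(-1, Add(-24, Mul(-1, Pow(0, 2)), Mul(-12, 0))) = Mul(-1, Add(-24, Mul(-1, 0), 0)) = Mul(-1, Add(-24, 0, 0)) = Mul(-1, -24) = 24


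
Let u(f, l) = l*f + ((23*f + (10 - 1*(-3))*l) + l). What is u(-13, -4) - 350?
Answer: -653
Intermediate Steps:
u(f, l) = 14*l + 23*f + f*l (u(f, l) = f*l + ((23*f + (10 + 3)*l) + l) = f*l + ((23*f + 13*l) + l) = f*l + ((13*l + 23*f) + l) = f*l + (14*l + 23*f) = 14*l + 23*f + f*l)
u(-13, -4) - 350 = (14*(-4) + 23*(-13) - 13*(-4)) - 350 = (-56 - 299 + 52) - 350 = -303 - 350 = -653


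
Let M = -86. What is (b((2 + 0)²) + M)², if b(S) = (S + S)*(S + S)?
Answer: 484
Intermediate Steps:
b(S) = 4*S² (b(S) = (2*S)*(2*S) = 4*S²)
(b((2 + 0)²) + M)² = (4*((2 + 0)²)² - 86)² = (4*(2²)² - 86)² = (4*4² - 86)² = (4*16 - 86)² = (64 - 86)² = (-22)² = 484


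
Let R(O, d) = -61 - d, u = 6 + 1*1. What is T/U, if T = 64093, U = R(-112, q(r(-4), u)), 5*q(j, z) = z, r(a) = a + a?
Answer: -320465/312 ≈ -1027.1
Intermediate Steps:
r(a) = 2*a
u = 7 (u = 6 + 1 = 7)
q(j, z) = z/5
U = -312/5 (U = -61 - 7/5 = -312/5 ≈ -62.400)
T/U = 64093/(-312/5) = 64093*(-5/312) = -320465/312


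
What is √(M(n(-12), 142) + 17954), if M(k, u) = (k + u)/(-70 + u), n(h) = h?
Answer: √646409/6 ≈ 134.00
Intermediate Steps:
M(k, u) = (k + u)/(-70 + u)
√(M(n(-12), 142) + 17954) = √((-12 + 142)/(-70 + 142) + 17954) = √(130/72 + 17954) = √((1/72)*130 + 17954) = √(65/36 + 17954) = √(646409/36) = √646409/6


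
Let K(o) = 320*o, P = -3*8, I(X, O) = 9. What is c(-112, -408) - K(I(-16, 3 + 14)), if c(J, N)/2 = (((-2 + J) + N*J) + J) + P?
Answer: 88012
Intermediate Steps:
P = -24
c(J, N) = -52 + 4*J + 2*J*N (c(J, N) = 2*((((-2 + J) + N*J) + J) - 24) = 2*((((-2 + J) + J*N) + J) - 24) = 2*(((-2 + J + J*N) + J) - 24) = 2*((-2 + 2*J + J*N) - 24) = 2*(-26 + 2*J + J*N) = -52 + 4*J + 2*J*N)
c(-112, -408) - K(I(-16, 3 + 14)) = (-52 + 4*(-112) + 2*(-112)*(-408)) - 320*9 = (-52 - 448 + 91392) - 1*2880 = 90892 - 2880 = 88012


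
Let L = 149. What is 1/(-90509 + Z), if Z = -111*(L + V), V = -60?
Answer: -1/100388 ≈ -9.9614e-6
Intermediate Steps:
Z = -9879 (Z = -111*(149 - 60) = -111*89 = -9879)
1/(-90509 + Z) = 1/(-90509 - 9879) = 1/(-100388) = -1/100388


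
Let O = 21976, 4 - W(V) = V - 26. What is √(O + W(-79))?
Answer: √22085 ≈ 148.61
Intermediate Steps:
W(V) = 30 - V (W(V) = 4 - (V - 26) = 4 - (-26 + V) = 4 + (26 - V) = 30 - V)
√(O + W(-79)) = √(21976 + (30 - 1*(-79))) = √(21976 + (30 + 79)) = √(21976 + 109) = √22085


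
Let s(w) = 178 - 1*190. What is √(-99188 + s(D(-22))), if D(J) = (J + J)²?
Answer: 40*I*√62 ≈ 314.96*I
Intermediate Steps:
D(J) = 4*J² (D(J) = (2*J)² = 4*J²)
s(w) = -12 (s(w) = 178 - 190 = -12)
√(-99188 + s(D(-22))) = √(-99188 - 12) = √(-99200) = 40*I*√62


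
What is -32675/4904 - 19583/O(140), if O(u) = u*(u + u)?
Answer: -172111879/24029600 ≈ -7.1625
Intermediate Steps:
O(u) = 2*u² (O(u) = u*(2*u) = 2*u²)
-32675/4904 - 19583/O(140) = -32675/4904 - 19583/(2*140²) = -32675*1/4904 - 19583/(2*19600) = -32675/4904 - 19583/39200 = -172111879/24029600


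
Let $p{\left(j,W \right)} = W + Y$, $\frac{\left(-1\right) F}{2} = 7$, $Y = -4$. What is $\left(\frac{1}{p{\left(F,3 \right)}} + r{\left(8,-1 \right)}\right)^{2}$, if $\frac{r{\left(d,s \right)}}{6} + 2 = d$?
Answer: $1225$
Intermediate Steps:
$r{\left(d,s \right)} = -12 + 6 d$
$F = -14$ ($F = \left(-2\right) 7 = -14$)
$p{\left(j,W \right)} = -4 + W$ ($p{\left(j,W \right)} = W - 4 = -4 + W$)
$\left(\frac{1}{p{\left(F,3 \right)}} + r{\left(8,-1 \right)}\right)^{2} = \left(\frac{1}{-4 + 3} + \left(-12 + 6 \cdot 8\right)\right)^{2} = \left(\frac{1}{-1} + \left(-12 + 48\right)\right)^{2} = \left(-1 + 36\right)^{2} = 35^{2} = 1225$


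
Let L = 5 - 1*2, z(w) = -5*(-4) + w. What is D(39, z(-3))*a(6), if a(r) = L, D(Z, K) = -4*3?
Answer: -36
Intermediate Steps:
z(w) = 20 + w
D(Z, K) = -12
L = 3 (L = 5 - 2 = 3)
a(r) = 3
D(39, z(-3))*a(6) = -12*3 = -36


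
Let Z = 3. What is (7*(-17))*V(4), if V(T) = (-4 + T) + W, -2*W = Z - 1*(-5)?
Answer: 476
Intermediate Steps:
W = -4 (W = -(3 - 1*(-5))/2 = -(3 + 5)/2 = -1/2*8 = -4)
V(T) = -8 + T (V(T) = (-4 + T) - 4 = -8 + T)
(7*(-17))*V(4) = (7*(-17))*(-8 + 4) = -119*(-4) = 476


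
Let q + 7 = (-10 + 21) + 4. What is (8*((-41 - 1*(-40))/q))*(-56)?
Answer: 56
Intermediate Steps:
q = 8 (q = -7 + ((-10 + 21) + 4) = -7 + (11 + 4) = -7 + 15 = 8)
(8*((-41 - 1*(-40))/q))*(-56) = (8*((-41 - 1*(-40))/8))*(-56) = (8*((-41 + 40)*(⅛)))*(-56) = (8*(-1*⅛))*(-56) = (8*(-⅛))*(-56) = -1*(-56) = 56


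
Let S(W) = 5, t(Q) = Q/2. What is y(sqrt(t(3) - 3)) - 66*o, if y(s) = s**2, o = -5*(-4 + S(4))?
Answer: 657/2 ≈ 328.50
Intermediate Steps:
t(Q) = Q/2 (t(Q) = Q*(1/2) = Q/2)
o = -5 (o = -5*(-4 + 5) = -5*1 = -5)
y(sqrt(t(3) - 3)) - 66*o = (sqrt((1/2)*3 - 3))**2 - 66*(-5) = (sqrt(3/2 - 3))**2 + 330 = (sqrt(-3/2))**2 + 330 = (I*sqrt(6)/2)**2 + 330 = -3/2 + 330 = 657/2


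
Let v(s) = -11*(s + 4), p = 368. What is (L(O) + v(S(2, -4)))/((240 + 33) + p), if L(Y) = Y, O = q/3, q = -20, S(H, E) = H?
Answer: -218/1923 ≈ -0.11336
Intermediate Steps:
O = -20/3 ≈ -6.6667
v(s) = -44 - 11*s (v(s) = -11*(4 + s) = -44 - 11*s)
(L(O) + v(S(2, -4)))/((240 + 33) + p) = (-20/3 + (-44 - 11*2))/((240 + 33) + 368) = (-20/3 + (-44 - 22))/(273 + 368) = (-20/3 - 66)/641 = -218/3*1/641 = -218/1923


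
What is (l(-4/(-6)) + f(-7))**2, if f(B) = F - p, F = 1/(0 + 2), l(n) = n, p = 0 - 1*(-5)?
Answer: 529/36 ≈ 14.694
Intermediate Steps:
p = 5 (p = 0 + 5 = 5)
F = 1/2 ≈ 0.50000
f(B) = -9/2 (f(B) = 1/2 - 1*5 = 1/2 - 5 = -9/2)
(l(-4/(-6)) + f(-7))**2 = (-4/(-6) - 9/2)**2 = (-4*(-1/6) - 9/2)**2 = (2/3 - 9/2)**2 = (-23/6)**2 = 529/36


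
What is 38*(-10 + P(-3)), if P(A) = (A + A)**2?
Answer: 988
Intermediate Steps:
P(A) = 4*A**2 (P(A) = (2*A)**2 = 4*A**2)
38*(-10 + P(-3)) = 38*(-10 + 4*(-3)**2) = 38*(-10 + 4*9) = 38*(-10 + 36) = 38*26 = 988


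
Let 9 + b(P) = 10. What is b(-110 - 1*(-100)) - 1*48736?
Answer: -48735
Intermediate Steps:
b(P) = 1 (b(P) = -9 + 10 = 1)
b(-110 - 1*(-100)) - 1*48736 = 1 - 1*48736 = 1 - 48736 = -48735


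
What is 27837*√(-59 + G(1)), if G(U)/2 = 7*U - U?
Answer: 27837*I*√47 ≈ 1.9084e+5*I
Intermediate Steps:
G(U) = 12*U (G(U) = 2*(7*U - U) = 2*(6*U) = 12*U)
27837*√(-59 + G(1)) = 27837*√(-59 + 12*1) = 27837*√(-59 + 12) = 27837*√(-47) = 27837*(I*√47) = 27837*I*√47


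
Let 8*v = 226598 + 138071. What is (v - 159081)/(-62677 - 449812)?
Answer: 907979/4099912 ≈ 0.22146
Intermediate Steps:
v = 364669/8 (v = (226598 + 138071)/8 = (⅛)*364669 = 364669/8 ≈ 45584.)
(v - 159081)/(-62677 - 449812) = (364669/8 - 159081)/(-62677 - 449812) = -907979/8/(-512489) = -907979/8*(-1/512489) = 907979/4099912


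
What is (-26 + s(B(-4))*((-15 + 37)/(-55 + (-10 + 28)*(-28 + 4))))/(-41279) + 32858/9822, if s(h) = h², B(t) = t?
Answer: 330334012271/98725209303 ≈ 3.3460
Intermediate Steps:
(-26 + s(B(-4))*((-15 + 37)/(-55 + (-10 + 28)*(-28 + 4))))/(-41279) + 32858/9822 = (-26 + (-4)²*((-15 + 37)/(-55 + (-10 + 28)*(-28 + 4))))/(-41279) + 32858/9822 = (-26 + 16*(22/(-55 + 18*(-24))))*(-1/41279) + 32858*(1/9822) = (-26 + 16*(22/(-55 - 432)))*(-1/41279) + 16429/4911 = (-26 + 16*(22/(-487)))*(-1/41279) + 16429/4911 = (-26 + 16*(22*(-1/487)))*(-1/41279) + 16429/4911 = (-26 + 16*(-22/487))*(-1/41279) + 16429/4911 = (-26 - 352/487)*(-1/41279) + 16429/4911 = -13014/487*(-1/41279) + 16429/4911 = 13014/20102873 + 16429/4911 = 330334012271/98725209303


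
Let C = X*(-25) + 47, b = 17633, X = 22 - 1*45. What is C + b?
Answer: 18255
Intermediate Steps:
X = -23 (X = 22 - 45 = -23)
C = 622 (C = -23*(-25) + 47 = 575 + 47 = 622)
C + b = 622 + 17633 = 18255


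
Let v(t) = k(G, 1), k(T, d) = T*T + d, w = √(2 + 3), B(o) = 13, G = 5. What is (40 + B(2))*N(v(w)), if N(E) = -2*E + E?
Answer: -1378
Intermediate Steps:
w = √5 ≈ 2.2361
k(T, d) = d + T² (k(T, d) = T² + d = d + T²)
v(t) = 26 (v(t) = 1 + 5² = 1 + 25 = 26)
N(E) = -E
(40 + B(2))*N(v(w)) = (40 + 13)*(-1*26) = 53*(-26) = -1378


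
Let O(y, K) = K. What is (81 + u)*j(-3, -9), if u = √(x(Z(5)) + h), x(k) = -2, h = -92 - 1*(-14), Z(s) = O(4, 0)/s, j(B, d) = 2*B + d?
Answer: -1215 - 60*I*√5 ≈ -1215.0 - 134.16*I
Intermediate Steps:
j(B, d) = d + 2*B
Z(s) = 0 (Z(s) = 0/s = 0)
h = -78 (h = -92 + 14 = -78)
u = 4*I*√5 (u = √(-2 - 78) = √(-80) = 4*I*√5 ≈ 8.9443*I)
(81 + u)*j(-3, -9) = (81 + 4*I*√5)*(-9 + 2*(-3)) = (81 + 4*I*√5)*(-9 - 6) = (81 + 4*I*√5)*(-15) = -1215 - 60*I*√5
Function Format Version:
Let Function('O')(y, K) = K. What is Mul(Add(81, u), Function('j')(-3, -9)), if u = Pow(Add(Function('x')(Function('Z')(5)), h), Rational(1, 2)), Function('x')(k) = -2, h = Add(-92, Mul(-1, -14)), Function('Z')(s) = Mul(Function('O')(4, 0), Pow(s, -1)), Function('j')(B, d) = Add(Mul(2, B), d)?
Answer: Add(-1215, Mul(-60, I, Pow(5, Rational(1, 2)))) ≈ Add(-1215.0, Mul(-134.16, I))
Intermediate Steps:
Function('j')(B, d) = Add(d, Mul(2, B))
Function('Z')(s) = 0 (Function('Z')(s) = Mul(0, Pow(s, -1)) = 0)
h = -78 (h = Add(-92, 14) = -78)
u = Mul(4, I, Pow(5, Rational(1, 2))) (u = Pow(Add(-2, -78), Rational(1, 2)) = Pow(-80, Rational(1, 2)) = Mul(4, I, Pow(5, Rational(1, 2))) ≈ Mul(8.9443, I))
Mul(Add(81, u), Function('j')(-3, -9)) = Mul(Add(81, Mul(4, I, Pow(5, Rational(1, 2)))), Add(-9, Mul(2, -3))) = Mul(Add(81, Mul(4, I, Pow(5, Rational(1, 2)))), Add(-9, -6)) = Mul(Add(81, Mul(4, I, Pow(5, Rational(1, 2)))), -15) = Add(-1215, Mul(-60, I, Pow(5, Rational(1, 2))))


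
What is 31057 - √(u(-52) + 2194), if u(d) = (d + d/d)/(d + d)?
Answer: 31057 - √5933902/52 ≈ 31010.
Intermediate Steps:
u(d) = (1 + d)/(2*d) (u(d) = (d + 1)/((2*d)) = (1 + d)*(1/(2*d)) = (1 + d)/(2*d))
31057 - √(u(-52) + 2194) = 31057 - √((½)*(1 - 52)/(-52) + 2194) = 31057 - √((½)*(-1/52)*(-51) + 2194) = 31057 - √(51/104 + 2194) = 31057 - √(228227/104) = 31057 - √5933902/52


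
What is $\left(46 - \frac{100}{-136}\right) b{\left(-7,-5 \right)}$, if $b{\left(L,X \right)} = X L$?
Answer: $\frac{55615}{34} \approx 1635.7$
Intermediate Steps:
$b{\left(L,X \right)} = L X$
$\left(46 - \frac{100}{-136}\right) b{\left(-7,-5 \right)} = \left(46 - \frac{100}{-136}\right) \left(\left(-7\right) \left(-5\right)\right) = \left(46 - - \frac{25}{34}\right) 35 = \left(46 + \frac{25}{34}\right) 35 = \frac{1589}{34} \cdot 35 = \frac{55615}{34}$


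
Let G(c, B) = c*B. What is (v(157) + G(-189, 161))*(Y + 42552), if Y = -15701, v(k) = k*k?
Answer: -155198780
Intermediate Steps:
v(k) = k²
G(c, B) = B*c
(v(157) + G(-189, 161))*(Y + 42552) = (157² + 161*(-189))*(-15701 + 42552) = (24649 - 30429)*26851 = -5780*26851 = -155198780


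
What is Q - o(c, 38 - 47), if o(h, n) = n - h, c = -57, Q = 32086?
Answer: 32038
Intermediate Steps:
Q - o(c, 38 - 47) = 32086 - ((38 - 47) - 1*(-57)) = 32086 - (-9 + 57) = 32086 - 1*48 = 32086 - 48 = 32038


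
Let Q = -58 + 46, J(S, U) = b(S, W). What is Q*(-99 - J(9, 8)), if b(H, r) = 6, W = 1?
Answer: 1260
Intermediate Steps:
J(S, U) = 6
Q = -12
Q*(-99 - J(9, 8)) = -12*(-99 - 1*6) = -12*(-99 - 6) = -12*(-105) = 1260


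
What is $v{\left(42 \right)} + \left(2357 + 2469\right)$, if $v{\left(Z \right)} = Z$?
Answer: $4868$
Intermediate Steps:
$v{\left(42 \right)} + \left(2357 + 2469\right) = 42 + \left(2357 + 2469\right) = 42 + 4826 = 4868$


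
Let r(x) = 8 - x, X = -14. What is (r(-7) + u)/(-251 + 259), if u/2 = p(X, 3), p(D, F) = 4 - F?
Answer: 17/8 ≈ 2.1250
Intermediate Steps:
u = 2 (u = 2*(4 - 1*3) = 2*(4 - 3) = 2*1 = 2)
(r(-7) + u)/(-251 + 259) = ((8 - 1*(-7)) + 2)/(-251 + 259) = ((8 + 7) + 2)/8 = (15 + 2)*(⅛) = 17*(⅛) = 17/8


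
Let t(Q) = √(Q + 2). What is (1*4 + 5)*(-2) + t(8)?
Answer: -18 + √10 ≈ -14.838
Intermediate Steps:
t(Q) = √(2 + Q)
(1*4 + 5)*(-2) + t(8) = (1*4 + 5)*(-2) + √(2 + 8) = (4 + 5)*(-2) + √10 = 9*(-2) + √10 = -18 + √10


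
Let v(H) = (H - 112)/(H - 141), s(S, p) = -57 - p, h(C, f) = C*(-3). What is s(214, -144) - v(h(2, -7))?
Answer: 12671/147 ≈ 86.197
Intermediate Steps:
h(C, f) = -3*C
v(H) = (-112 + H)/(-141 + H)
s(214, -144) - v(h(2, -7)) = (-57 - 1*(-144)) - (-112 - 3*2)/(-141 - 3*2) = (-57 + 144) - (-112 - 6)/(-141 - 6) = 87 - (-118)/(-147) = 87 - (-1)*(-118)/147 = 87 - 1*118/147 = 87 - 118/147 = 12671/147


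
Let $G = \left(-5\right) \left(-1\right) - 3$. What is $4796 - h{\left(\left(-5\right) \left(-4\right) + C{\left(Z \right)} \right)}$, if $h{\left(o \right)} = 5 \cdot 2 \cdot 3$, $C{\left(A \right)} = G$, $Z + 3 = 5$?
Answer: $4766$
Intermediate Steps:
$Z = 2$ ($Z = -3 + 5 = 2$)
$G = 2$ ($G = 5 - 3 = 2$)
$C{\left(A \right)} = 2$
$h{\left(o \right)} = 30$ ($h{\left(o \right)} = 10 \cdot 3 = 30$)
$4796 - h{\left(\left(-5\right) \left(-4\right) + C{\left(Z \right)} \right)} = 4796 - 30 = 4766$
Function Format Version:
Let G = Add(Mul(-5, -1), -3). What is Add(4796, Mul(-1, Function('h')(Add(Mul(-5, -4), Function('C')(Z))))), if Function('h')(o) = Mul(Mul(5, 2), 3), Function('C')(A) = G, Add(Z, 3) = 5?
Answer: 4766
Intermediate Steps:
Z = 2 (Z = Add(-3, 5) = 2)
G = 2 (G = Add(5, -3) = 2)
Function('C')(A) = 2
Function('h')(o) = 30 (Function('h')(o) = Mul(10, 3) = 30)
Add(4796, Mul(-1, Function('h')(Add(Mul(-5, -4), Function('C')(Z))))) = Add(4796, Mul(-1, 30)) = Add(4796, -30) = 4766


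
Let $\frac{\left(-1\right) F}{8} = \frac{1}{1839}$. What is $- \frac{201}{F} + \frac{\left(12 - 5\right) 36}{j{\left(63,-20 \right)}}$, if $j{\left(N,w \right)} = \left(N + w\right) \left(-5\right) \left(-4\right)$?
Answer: $\frac{79472889}{1720} \approx 46205.0$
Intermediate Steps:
$F = - \frac{8}{1839} \approx -0.0043502$
$j{\left(N,w \right)} = 20 N + 20 w$ ($j{\left(N,w \right)} = \left(- 5 N - 5 w\right) \left(-4\right) = 20 N + 20 w$)
$- \frac{201}{F} + \frac{\left(12 - 5\right) 36}{j{\left(63,-20 \right)}} = - \frac{201}{- \frac{8}{1839}} + \frac{\left(12 - 5\right) 36}{20 \cdot 63 + 20 \left(-20\right)} = \left(-201\right) \left(- \frac{1839}{8}\right) + \frac{7 \cdot 36}{1260 - 400} = \frac{369639}{8} + \frac{252}{860} = \frac{369639}{8} + 252 \cdot \frac{1}{860} = \frac{369639}{8} + \frac{63}{215} = \frac{79472889}{1720}$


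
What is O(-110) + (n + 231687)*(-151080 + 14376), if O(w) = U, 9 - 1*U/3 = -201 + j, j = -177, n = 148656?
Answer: -51994408311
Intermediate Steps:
U = 1161 (U = 27 - 3*(-201 - 177) = 27 - 3*(-378) = 27 + 1134 = 1161)
O(w) = 1161
O(-110) + (n + 231687)*(-151080 + 14376) = 1161 + (148656 + 231687)*(-151080 + 14376) = 1161 + 380343*(-136704) = 1161 - 51994409472 = -51994408311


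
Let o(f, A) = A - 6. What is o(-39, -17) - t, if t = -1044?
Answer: 1021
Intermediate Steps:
o(f, A) = -6 + A
o(-39, -17) - t = (-6 - 17) - 1*(-1044) = -23 + 1044 = 1021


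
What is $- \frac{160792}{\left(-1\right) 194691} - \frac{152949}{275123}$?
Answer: $\frac{14459783657}{53563971993} \approx 0.26995$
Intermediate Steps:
$- \frac{160792}{\left(-1\right) 194691} - \frac{152949}{275123} = - \frac{160792}{-194691} - \frac{152949}{275123} = \left(-160792\right) \left(- \frac{1}{194691}\right) - \frac{152949}{275123} = \frac{160792}{194691} - \frac{152949}{275123} = \frac{14459783657}{53563971993}$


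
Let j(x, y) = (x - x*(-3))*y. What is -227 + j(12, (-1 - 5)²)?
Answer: 1501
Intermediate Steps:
j(x, y) = 4*x*y (j(x, y) = (x - (-3)*x)*y = (x + 3*x)*y = (4*x)*y = 4*x*y)
-227 + j(12, (-1 - 5)²) = -227 + 4*12*(-1 - 5)² = -227 + 4*12*(-6)² = -227 + 4*12*36 = -227 + 1728 = 1501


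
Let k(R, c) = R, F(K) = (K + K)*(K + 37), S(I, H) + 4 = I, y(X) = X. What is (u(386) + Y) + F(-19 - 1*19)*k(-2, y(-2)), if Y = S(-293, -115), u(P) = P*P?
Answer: 148547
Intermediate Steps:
S(I, H) = -4 + I
F(K) = 2*K*(37 + K) (F(K) = (2*K)*(37 + K) = 2*K*(37 + K))
u(P) = P**2
Y = -297 (Y = -4 - 293 = -297)
(u(386) + Y) + F(-19 - 1*19)*k(-2, y(-2)) = (386**2 - 297) + (2*(-19 - 1*19)*(37 + (-19 - 1*19)))*(-2) = (148996 - 297) + (2*(-19 - 19)*(37 + (-19 - 19)))*(-2) = 148699 + (2*(-38)*(37 - 38))*(-2) = 148699 + (2*(-38)*(-1))*(-2) = 148699 + 76*(-2) = 148699 - 152 = 148547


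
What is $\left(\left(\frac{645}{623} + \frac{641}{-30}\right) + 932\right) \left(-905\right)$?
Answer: $- \frac{3084074747}{3738} \approx -8.2506 \cdot 10^{5}$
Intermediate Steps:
$\left(\left(\frac{645}{623} + \frac{641}{-30}\right) + 932\right) \left(-905\right) = \left(\left(645 \cdot \frac{1}{623} + 641 \left(- \frac{1}{30}\right)\right) + 932\right) \left(-905\right) = \left(\left(\frac{645}{623} - \frac{641}{30}\right) + 932\right) \left(-905\right) = \left(- \frac{379993}{18690} + 932\right) \left(-905\right) = \frac{17039087}{18690} \left(-905\right) = - \frac{3084074747}{3738}$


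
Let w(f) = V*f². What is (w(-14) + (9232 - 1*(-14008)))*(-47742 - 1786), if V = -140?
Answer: 208017600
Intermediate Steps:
w(f) = -140*f²
(w(-14) + (9232 - 1*(-14008)))*(-47742 - 1786) = (-140*(-14)² + (9232 - 1*(-14008)))*(-47742 - 1786) = (-140*196 + (9232 + 14008))*(-49528) = (-27440 + 23240)*(-49528) = -4200*(-49528) = 208017600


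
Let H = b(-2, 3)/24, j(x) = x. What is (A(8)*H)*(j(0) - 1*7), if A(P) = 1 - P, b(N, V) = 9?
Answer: 147/8 ≈ 18.375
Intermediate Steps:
H = 3/8 (H = 9/24 = 9*(1/24) = 3/8 ≈ 0.37500)
(A(8)*H)*(j(0) - 1*7) = ((1 - 1*8)*(3/8))*(0 - 1*7) = ((1 - 8)*(3/8))*(0 - 7) = -7*3/8*(-7) = -21/8*(-7) = 147/8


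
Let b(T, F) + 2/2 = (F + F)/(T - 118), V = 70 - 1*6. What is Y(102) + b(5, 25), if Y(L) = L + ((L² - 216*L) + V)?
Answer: -1295369/113 ≈ -11463.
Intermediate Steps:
V = 64 (V = 70 - 6 = 64)
b(T, F) = -1 + 2*F/(-118 + T) (b(T, F) = -1 + (F + F)/(T - 118) = -1 + (2*F)/(-118 + T) = -1 + 2*F/(-118 + T))
Y(L) = 64 + L² - 215*L (Y(L) = L + ((L² - 216*L) + 64) = L + (64 + L² - 216*L) = 64 + L² - 215*L)
Y(102) + b(5, 25) = (64 + 102² - 215*102) + (118 - 1*5 + 2*25)/(-118 + 5) = (64 + 10404 - 21930) + (118 - 5 + 50)/(-113) = -11462 - 1/113*163 = -11462 - 163/113 = -1295369/113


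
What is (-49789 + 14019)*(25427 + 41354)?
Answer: -2388756370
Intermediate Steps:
(-49789 + 14019)*(25427 + 41354) = -35770*66781 = -2388756370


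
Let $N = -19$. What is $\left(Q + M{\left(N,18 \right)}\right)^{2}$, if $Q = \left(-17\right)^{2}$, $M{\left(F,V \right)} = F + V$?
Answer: $82944$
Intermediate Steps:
$Q = 289$
$\left(Q + M{\left(N,18 \right)}\right)^{2} = \left(289 + \left(-19 + 18\right)\right)^{2} = \left(289 - 1\right)^{2} = 288^{2} = 82944$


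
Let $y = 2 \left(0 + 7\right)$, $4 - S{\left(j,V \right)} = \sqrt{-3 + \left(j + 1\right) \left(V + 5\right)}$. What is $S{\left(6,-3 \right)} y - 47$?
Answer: $9 - 14 \sqrt{11} \approx -37.433$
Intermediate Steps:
$S{\left(j,V \right)} = 4 - \sqrt{-3 + \left(1 + j\right) \left(5 + V\right)}$ ($S{\left(j,V \right)} = 4 - \sqrt{-3 + \left(j + 1\right) \left(V + 5\right)} = 4 - \sqrt{-3 + \left(1 + j\right) \left(5 + V\right)}$)
$y = 14$ ($y = 2 \cdot 7 = 14$)
$S{\left(6,-3 \right)} y - 47 = \left(4 - \sqrt{2 - 3 + 5 \cdot 6 - 18}\right) 14 - 47 = \left(4 - \sqrt{2 - 3 + 30 - 18}\right) 14 - 47 = \left(4 - \sqrt{11}\right) 14 - 47 = \left(56 - 14 \sqrt{11}\right) - 47 = 9 - 14 \sqrt{11}$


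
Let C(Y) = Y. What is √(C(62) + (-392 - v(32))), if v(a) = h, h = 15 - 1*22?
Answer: I*√323 ≈ 17.972*I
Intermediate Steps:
h = -7 (h = 15 - 22 = -7)
v(a) = -7
√(C(62) + (-392 - v(32))) = √(62 + (-392 - 1*(-7))) = √(62 + (-392 + 7)) = √(62 - 385) = √(-323) = I*√323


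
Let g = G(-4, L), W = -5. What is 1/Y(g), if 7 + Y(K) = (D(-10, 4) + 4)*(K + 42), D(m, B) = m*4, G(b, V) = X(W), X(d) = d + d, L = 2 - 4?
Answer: -1/1159 ≈ -0.00086281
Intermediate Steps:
L = -2
X(d) = 2*d
G(b, V) = -10 (G(b, V) = 2*(-5) = -10)
g = -10
D(m, B) = 4*m
Y(K) = -1519 - 36*K (Y(K) = -7 + (4*(-10) + 4)*(K + 42) = -7 + (-40 + 4)*(42 + K) = -7 - 36*(42 + K) = -7 + (-1512 - 36*K) = -1519 - 36*K)
1/Y(g) = 1/(-1519 - 36*(-10)) = 1/(-1519 + 360) = 1/(-1159) = -1/1159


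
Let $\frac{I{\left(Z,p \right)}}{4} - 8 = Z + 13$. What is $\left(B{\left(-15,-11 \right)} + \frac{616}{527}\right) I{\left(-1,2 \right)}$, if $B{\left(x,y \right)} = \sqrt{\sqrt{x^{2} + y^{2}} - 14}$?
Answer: $\frac{49280}{527} + 80 \sqrt{-14 + \sqrt{346}} \approx 265.11$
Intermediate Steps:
$I{\left(Z,p \right)} = 84 + 4 Z$ ($I{\left(Z,p \right)} = 32 + 4 \left(Z + 13\right) = 32 + 4 \left(13 + Z\right) = 32 + \left(52 + 4 Z\right) = 84 + 4 Z$)
$B{\left(x,y \right)} = \sqrt{-14 + \sqrt{x^{2} + y^{2}}}$
$\left(B{\left(-15,-11 \right)} + \frac{616}{527}\right) I{\left(-1,2 \right)} = \left(\sqrt{-14 + \sqrt{\left(-15\right)^{2} + \left(-11\right)^{2}}} + \frac{616}{527}\right) \left(84 + 4 \left(-1\right)\right) = \left(\sqrt{-14 + \sqrt{225 + 121}} + 616 \cdot \frac{1}{527}\right) \left(84 - 4\right) = \left(\sqrt{-14 + \sqrt{346}} + \frac{616}{527}\right) 80 = \left(\frac{616}{527} + \sqrt{-14 + \sqrt{346}}\right) 80 = \frac{49280}{527} + 80 \sqrt{-14 + \sqrt{346}}$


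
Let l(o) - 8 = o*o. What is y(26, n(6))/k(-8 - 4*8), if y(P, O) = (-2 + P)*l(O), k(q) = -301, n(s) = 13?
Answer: -4248/301 ≈ -14.113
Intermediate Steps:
l(o) = 8 + o² (l(o) = 8 + o*o = 8 + o²)
y(P, O) = (-2 + P)*(8 + O²)
y(26, n(6))/k(-8 - 4*8) = ((-2 + 26)*(8 + 13²))/(-301) = (24*(8 + 169))*(-1/301) = (24*177)*(-1/301) = 4248*(-1/301) = -4248/301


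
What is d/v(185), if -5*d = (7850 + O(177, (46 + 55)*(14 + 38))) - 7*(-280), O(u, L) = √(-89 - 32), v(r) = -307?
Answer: 1962/307 + 11*I/1535 ≈ 6.3909 + 0.0071661*I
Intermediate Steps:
O(u, L) = 11*I (O(u, L) = √(-121) = 11*I)
d = -1962 - 11*I/5 (d = -((7850 + 11*I) - 7*(-280))/5 = -((7850 + 11*I) + 1960)/5 = -(9810 + 11*I)/5 = -1962 - 11*I/5 ≈ -1962.0 - 2.2*I)
d/v(185) = (-1962 - 11*I/5)/(-307) = (-1962 - 11*I/5)*(-1/307) = 1962/307 + 11*I/1535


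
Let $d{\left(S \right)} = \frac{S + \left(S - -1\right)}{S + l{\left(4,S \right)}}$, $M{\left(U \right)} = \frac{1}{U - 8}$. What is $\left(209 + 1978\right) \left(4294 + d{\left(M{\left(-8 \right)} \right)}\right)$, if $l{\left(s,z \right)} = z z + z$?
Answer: $\frac{290630430}{31} \approx 9.3752 \cdot 10^{6}$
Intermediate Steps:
$l{\left(s,z \right)} = z + z^{2}$ ($l{\left(s,z \right)} = z^{2} + z = z + z^{2}$)
$M{\left(U \right)} = \frac{1}{-8 + U}$
$d{\left(S \right)} = \frac{1 + 2 S}{S + S \left(1 + S\right)}$ ($d{\left(S \right)} = \frac{S + \left(S - -1\right)}{S + S \left(1 + S\right)} = \frac{S + \left(S + 1\right)}{S + S \left(1 + S\right)} = \frac{S + \left(1 + S\right)}{S + S \left(1 + S\right)} = \frac{1 + 2 S}{S + S \left(1 + S\right)}$)
$\left(209 + 1978\right) \left(4294 + d{\left(M{\left(-8 \right)} \right)}\right) = \left(209 + 1978\right) \left(4294 + \frac{1 + \frac{2}{-8 - 8}}{\frac{1}{-8 - 8} \left(2 + \frac{1}{-8 - 8}\right)}\right) = 2187 \left(4294 + \frac{1 + \frac{2}{-16}}{\frac{1}{-16} \left(2 + \frac{1}{-16}\right)}\right) = 2187 \left(4294 + \frac{1 + 2 \left(- \frac{1}{16}\right)}{\left(- \frac{1}{16}\right) \left(2 - \frac{1}{16}\right)}\right) = 2187 \left(4294 - \frac{16 \left(1 - \frac{1}{8}\right)}{\frac{31}{16}}\right) = 2187 \left(4294 - \frac{256}{31} \cdot \frac{7}{8}\right) = 2187 \left(4294 - \frac{224}{31}\right) = 2187 \cdot \frac{132890}{31} = \frac{290630430}{31}$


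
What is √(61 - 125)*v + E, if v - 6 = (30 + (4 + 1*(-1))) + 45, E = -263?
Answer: -263 + 672*I ≈ -263.0 + 672.0*I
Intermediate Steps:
v = 84 (v = 6 + ((30 + (4 + 1*(-1))) + 45) = 6 + ((30 + (4 - 1)) + 45) = 6 + ((30 + 3) + 45) = 6 + (33 + 45) = 6 + 78 = 84)
√(61 - 125)*v + E = √(61 - 125)*84 - 263 = √(-64)*84 - 263 = (8*I)*84 - 263 = 672*I - 263 = -263 + 672*I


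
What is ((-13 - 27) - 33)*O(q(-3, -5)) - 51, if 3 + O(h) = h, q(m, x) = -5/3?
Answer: 869/3 ≈ 289.67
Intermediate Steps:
q(m, x) = -5/3 (q(m, x) = -5*⅓ = -5/3)
O(h) = -3 + h
((-13 - 27) - 33)*O(q(-3, -5)) - 51 = ((-13 - 27) - 33)*(-3 - 5/3) - 51 = (-40 - 33)*(-14/3) - 51 = -73*(-14/3) - 51 = 1022/3 - 51 = 869/3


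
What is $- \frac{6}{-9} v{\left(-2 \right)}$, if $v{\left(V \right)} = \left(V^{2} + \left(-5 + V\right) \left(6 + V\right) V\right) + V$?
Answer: $\frac{116}{3} \approx 38.667$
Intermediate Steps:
$v{\left(V \right)} = V + V^{2} + V \left(-5 + V\right) \left(6 + V\right)$ ($v{\left(V \right)} = \left(V^{2} + V \left(-5 + V\right) \left(6 + V\right)\right) + V = V + V^{2} + V \left(-5 + V\right) \left(6 + V\right)$)
$- \frac{6}{-9} v{\left(-2 \right)} = - \frac{6}{-9} \left(- 2 \left(-29 + \left(-2\right)^{2} + 2 \left(-2\right)\right)\right) = \left(-6\right) \left(- \frac{1}{9}\right) \left(- 2 \left(-29 + 4 - 4\right)\right) = \frac{2 \left(\left(-2\right) \left(-29\right)\right)}{3} = \frac{2}{3} \cdot 58 = \frac{116}{3}$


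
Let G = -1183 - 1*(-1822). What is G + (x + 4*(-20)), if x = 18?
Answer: 577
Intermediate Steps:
G = 639 (G = -1183 + 1822 = 639)
G + (x + 4*(-20)) = 639 + (18 + 4*(-20)) = 639 + (18 - 80) = 639 - 62 = 577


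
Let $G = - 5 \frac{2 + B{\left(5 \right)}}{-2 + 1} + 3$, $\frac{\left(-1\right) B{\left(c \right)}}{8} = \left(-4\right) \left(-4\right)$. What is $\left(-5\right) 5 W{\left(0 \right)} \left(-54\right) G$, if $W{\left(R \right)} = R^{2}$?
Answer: $0$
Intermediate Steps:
$B{\left(c \right)} = -128$ ($B{\left(c \right)} = - 8 \left(\left(-4\right) \left(-4\right)\right) = \left(-8\right) 16 = -128$)
$G = -627$ ($G = - 5 \frac{2 - 128}{-2 + 1} + 3 = - 5 \left(- \frac{126}{-1}\right) + 3 = - 5 \left(\left(-126\right) \left(-1\right)\right) + 3 = \left(-5\right) 126 + 3 = -630 + 3 = -627$)
$\left(-5\right) 5 W{\left(0 \right)} \left(-54\right) G = \left(-5\right) 5 \cdot 0^{2} \left(-54\right) \left(-627\right) = \left(-25\right) 0 \left(-54\right) \left(-627\right) = 0 \left(-54\right) \left(-627\right) = 0 \left(-627\right) = 0$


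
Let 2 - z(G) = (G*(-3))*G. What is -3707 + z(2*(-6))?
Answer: -3273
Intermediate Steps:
z(G) = 2 + 3*G² (z(G) = 2 - G*(-3)*G = 2 - (-3*G)*G = 2 - (-3)*G² = 2 + 3*G²)
-3707 + z(2*(-6)) = -3707 + (2 + 3*(2*(-6))²) = -3707 + (2 + 3*(-12)²) = -3707 + (2 + 3*144) = -3707 + (2 + 432) = -3707 + 434 = -3273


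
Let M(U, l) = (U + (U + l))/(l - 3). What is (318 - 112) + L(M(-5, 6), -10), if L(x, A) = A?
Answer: 196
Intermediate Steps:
M(U, l) = (l + 2*U)/(-3 + l)
(318 - 112) + L(M(-5, 6), -10) = (318 - 112) - 10 = 206 - 10 = 196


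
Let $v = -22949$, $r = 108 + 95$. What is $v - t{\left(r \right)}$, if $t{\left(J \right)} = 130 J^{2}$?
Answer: $-5380119$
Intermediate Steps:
$r = 203$
$v - t{\left(r \right)} = -22949 - 130 \cdot 203^{2} = -22949 - 130 \cdot 41209 = -22949 - 5357170 = -5380119$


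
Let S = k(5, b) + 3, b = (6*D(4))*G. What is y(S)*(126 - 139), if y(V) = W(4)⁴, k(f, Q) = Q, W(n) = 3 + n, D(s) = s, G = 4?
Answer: -31213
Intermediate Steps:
b = 96 (b = (6*4)*4 = 24*4 = 96)
S = 99 (S = 96 + 3 = 99)
y(V) = 2401 (y(V) = (3 + 4)⁴ = 7⁴ = 2401)
y(S)*(126 - 139) = 2401*(126 - 139) = 2401*(-13) = -31213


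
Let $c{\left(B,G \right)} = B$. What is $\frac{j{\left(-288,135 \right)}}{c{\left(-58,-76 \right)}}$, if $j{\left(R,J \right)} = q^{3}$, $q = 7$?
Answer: $- \frac{343}{58} \approx -5.9138$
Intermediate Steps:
$j{\left(R,J \right)} = 343$ ($j{\left(R,J \right)} = 7^{3} = 343$)
$\frac{j{\left(-288,135 \right)}}{c{\left(-58,-76 \right)}} = \frac{343}{-58} = 343 \left(- \frac{1}{58}\right) = - \frac{343}{58}$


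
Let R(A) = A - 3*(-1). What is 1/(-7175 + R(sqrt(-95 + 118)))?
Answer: -7172/51437561 - sqrt(23)/51437561 ≈ -0.00013952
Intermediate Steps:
R(A) = 3 + A (R(A) = A + 3 = 3 + A)
1/(-7175 + R(sqrt(-95 + 118))) = 1/(-7175 + (3 + sqrt(-95 + 118))) = 1/(-7175 + (3 + sqrt(23))) = 1/(-7172 + sqrt(23))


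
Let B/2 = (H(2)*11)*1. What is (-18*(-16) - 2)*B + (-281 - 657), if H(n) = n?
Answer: 11646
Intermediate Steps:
B = 44 (B = 2*((2*11)*1) = 2*(22*1) = 2*22 = 44)
(-18*(-16) - 2)*B + (-281 - 657) = (-18*(-16) - 2)*44 + (-281 - 657) = (288 - 2)*44 - 938 = 286*44 - 938 = 12584 - 938 = 11646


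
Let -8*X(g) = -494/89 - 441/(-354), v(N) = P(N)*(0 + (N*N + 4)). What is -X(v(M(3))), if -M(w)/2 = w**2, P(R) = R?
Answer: -45209/84016 ≈ -0.53810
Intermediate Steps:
M(w) = -2*w**2
v(N) = N*(4 + N**2) (v(N) = N*(0 + (N*N + 4)) = N*(0 + (N**2 + 4)) = N*(0 + (4 + N**2)) = N*(4 + N**2))
X(g) = 45209/84016 (X(g) = -(-494/89 - 441/(-354))/8 = -(-494*1/89 - 441*(-1/354))/8 = -(-494/89 + 147/118)/8 = -1/8*(-45209/10502) = 45209/84016)
-X(v(M(3))) = -1*45209/84016 = -45209/84016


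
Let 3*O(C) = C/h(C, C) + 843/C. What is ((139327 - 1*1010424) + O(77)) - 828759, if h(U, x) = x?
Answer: -392665816/231 ≈ -1.6999e+6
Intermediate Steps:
O(C) = ⅓ + 281/C (O(C) = (C/C + 843/C)/3 = (1 + 843/C)/3 = ⅓ + 281/C)
((139327 - 1*1010424) + O(77)) - 828759 = ((139327 - 1*1010424) + (⅓)*(843 + 77)/77) - 828759 = ((139327 - 1010424) + (⅓)*(1/77)*920) - 828759 = (-871097 + 920/231) - 828759 = -201222487/231 - 828759 = -392665816/231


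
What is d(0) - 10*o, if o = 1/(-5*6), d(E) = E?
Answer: ⅓ ≈ 0.33333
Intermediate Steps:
o = -1/30 (o = 1/(-30) = -1/30 ≈ -0.033333)
d(0) - 10*o = 0 - 10*(-1/30) = 0 + ⅓ = ⅓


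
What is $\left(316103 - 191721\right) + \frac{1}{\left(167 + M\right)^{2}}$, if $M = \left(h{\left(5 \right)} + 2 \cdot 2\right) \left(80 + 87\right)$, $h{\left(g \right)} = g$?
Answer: $\frac{346888959801}{2788900} \approx 1.2438 \cdot 10^{5}$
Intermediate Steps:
$M = 1503$ ($M = \left(5 + 2 \cdot 2\right) \left(80 + 87\right) = \left(5 + 4\right) 167 = 9 \cdot 167 = 1503$)
$\left(316103 - 191721\right) + \frac{1}{\left(167 + M\right)^{2}} = \left(316103 - 191721\right) + \frac{1}{\left(167 + 1503\right)^{2}} = 124382 + \frac{1}{1670^{2}} = 124382 + \frac{1}{2788900} = \frac{346888959801}{2788900}$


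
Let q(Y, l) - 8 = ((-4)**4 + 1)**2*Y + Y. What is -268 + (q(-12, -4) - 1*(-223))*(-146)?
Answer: 115685606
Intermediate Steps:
q(Y, l) = 8 + 66050*Y (q(Y, l) = 8 + (((-4)**4 + 1)**2*Y + Y) = 8 + ((256 + 1)**2*Y + Y) = 8 + (257**2*Y + Y) = 8 + (66049*Y + Y) = 8 + 66050*Y)
-268 + (q(-12, -4) - 1*(-223))*(-146) = -268 + ((8 + 66050*(-12)) - 1*(-223))*(-146) = -268 + ((8 - 792600) + 223)*(-146) = -268 + (-792592 + 223)*(-146) = -268 - 792369*(-146) = -268 + 115685874 = 115685606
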